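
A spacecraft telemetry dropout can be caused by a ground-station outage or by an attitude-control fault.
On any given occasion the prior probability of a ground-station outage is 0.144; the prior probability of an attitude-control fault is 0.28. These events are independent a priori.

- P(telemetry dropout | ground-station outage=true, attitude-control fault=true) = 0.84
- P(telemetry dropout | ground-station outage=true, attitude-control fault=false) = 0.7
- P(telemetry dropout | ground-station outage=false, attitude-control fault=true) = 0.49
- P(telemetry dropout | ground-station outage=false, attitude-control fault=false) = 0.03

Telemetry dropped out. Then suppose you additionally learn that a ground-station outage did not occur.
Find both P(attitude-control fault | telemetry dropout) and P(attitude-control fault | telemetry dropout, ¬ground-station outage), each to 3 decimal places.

P(telemetry dropout) = 0.03*0.856*0.72 + 0.49*0.856*0.28 + 0.7*0.144*0.72 + 0.84*0.144*0.28 = 0.018490 + 0.117443 + 0.072576 + 0.033869 = 0.242378
Restricting to configurations with attitude-control fault present: 0.117443 + 0.033869 = 0.151312.
P(attitude-control fault | telemetry dropout) = 0.151312 / 0.242378 ≈ 0.624

With the extra evidence:
Sum P(telemetry dropout|·) weighted by the priors over both values of attitude-control fault:
  P(telemetry dropout | ¬ground-station outage) = 0.03*0.72 + 0.49*0.28
        = 0.021600 + 0.137200 = 0.158800
Keeping only the attitude-control fault-present terms gives 0.137200, so
  P(attitude-control fault | telemetry dropout, ¬ground-station outage) = 0.137200 / 0.158800 ≈ 0.864
Ruling out ground-station outage raises the posterior on attitude-control fault — the flip side of explaining away.

P(attitude-control fault | telemetry dropout) ≈ 0.624; P(attitude-control fault | telemetry dropout, ¬ground-station outage) ≈ 0.864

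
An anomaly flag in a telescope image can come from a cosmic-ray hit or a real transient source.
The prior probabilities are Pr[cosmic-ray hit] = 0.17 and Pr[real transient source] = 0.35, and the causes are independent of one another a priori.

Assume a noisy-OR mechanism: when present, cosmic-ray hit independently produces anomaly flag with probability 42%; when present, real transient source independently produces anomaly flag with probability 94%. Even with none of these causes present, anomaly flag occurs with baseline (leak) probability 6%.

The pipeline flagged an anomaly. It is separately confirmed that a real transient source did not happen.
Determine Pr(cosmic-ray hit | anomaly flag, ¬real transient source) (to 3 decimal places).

Pr(cosmic-ray hit | anomaly flag, ¬real transient source) ≈ 0.608

Under noisy-OR, P(anomaly flag | causes) = 1 − (1−0.06)·∏(1−qᵢ) over the active causes.
Enumerate both values of cosmic-ray hit and weight by the priors:
  P(anomaly flag | ¬real transient source) = 0.06·0.83 + 0.4548·0.17
        = 0.049800 + 0.077316 = 0.127116
Configurations with cosmic-ray hit contribute 0.077316, so
  P(cosmic-ray hit | anomaly flag, ¬real transient source) = 0.077316 / 0.127116 ≈ 0.608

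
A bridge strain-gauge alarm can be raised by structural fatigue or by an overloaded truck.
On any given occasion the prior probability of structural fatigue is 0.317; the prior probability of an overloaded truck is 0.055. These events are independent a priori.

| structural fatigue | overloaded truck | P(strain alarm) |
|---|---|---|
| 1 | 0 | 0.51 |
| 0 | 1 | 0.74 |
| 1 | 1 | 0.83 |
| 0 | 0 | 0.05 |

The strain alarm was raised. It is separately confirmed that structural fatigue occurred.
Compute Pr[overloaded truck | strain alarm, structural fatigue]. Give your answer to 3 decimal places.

P(strain alarm | structural fatigue) = 0.51·0.945 + 0.83·0.055 = 0.481950 + 0.045650 = 0.527600
Restricting to configurations with overloaded truck present: 0.83·0.055 = 0.045650.
So P(overloaded truck | strain alarm, structural fatigue) = 0.045650/0.527600 ≈ 0.087.

Pr[overloaded truck | strain alarm, structural fatigue] ≈ 0.087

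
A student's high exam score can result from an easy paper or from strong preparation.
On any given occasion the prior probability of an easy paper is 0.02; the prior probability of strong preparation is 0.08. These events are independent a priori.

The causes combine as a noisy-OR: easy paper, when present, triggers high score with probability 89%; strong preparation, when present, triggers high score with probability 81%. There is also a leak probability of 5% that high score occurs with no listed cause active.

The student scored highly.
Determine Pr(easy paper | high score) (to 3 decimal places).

Under noisy-OR, P(high score | causes) = 1 − (1−0.05)·∏(1−qᵢ) over the active causes.
Enumerate the 4 (easy paper, strong preparation) configurations and weight by the priors:
  P(high score) = 0.05·0.98·0.92 + 0.8195·0.98·0.08 + 0.8955·0.02·0.92 + 0.980145·0.02·0.08
        = 0.045080 + 0.064249 + 0.016477 + 0.001568 = 0.127374
The terms with easy paper present sum to 0.018045, so
  P(easy paper | high score) = 0.018045 / 0.127374 ≈ 0.142

Pr(easy paper | high score) ≈ 0.142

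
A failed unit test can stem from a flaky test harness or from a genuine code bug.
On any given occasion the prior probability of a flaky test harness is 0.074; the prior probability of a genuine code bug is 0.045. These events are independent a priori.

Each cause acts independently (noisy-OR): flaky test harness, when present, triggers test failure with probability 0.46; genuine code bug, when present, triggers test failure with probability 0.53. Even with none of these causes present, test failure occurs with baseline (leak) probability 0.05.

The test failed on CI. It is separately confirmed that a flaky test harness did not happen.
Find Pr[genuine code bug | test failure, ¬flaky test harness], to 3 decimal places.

Pr[genuine code bug | test failure, ¬flaky test harness] ≈ 0.343

Under noisy-OR, P(test failure | causes) = 1 − (1−0.05)·∏(1−qᵢ) over the active causes.
P(test failure | ¬flaky test harness) = 0.05·0.955 + 0.5535·0.045 = 0.047750 + 0.024907 = 0.072657
Of this, 0.024907 comes from 0.5535·0.045 (the genuine code bug=true cases).
P(genuine code bug | test failure, ¬flaky test harness) = 0.024907 / 0.072657 ≈ 0.343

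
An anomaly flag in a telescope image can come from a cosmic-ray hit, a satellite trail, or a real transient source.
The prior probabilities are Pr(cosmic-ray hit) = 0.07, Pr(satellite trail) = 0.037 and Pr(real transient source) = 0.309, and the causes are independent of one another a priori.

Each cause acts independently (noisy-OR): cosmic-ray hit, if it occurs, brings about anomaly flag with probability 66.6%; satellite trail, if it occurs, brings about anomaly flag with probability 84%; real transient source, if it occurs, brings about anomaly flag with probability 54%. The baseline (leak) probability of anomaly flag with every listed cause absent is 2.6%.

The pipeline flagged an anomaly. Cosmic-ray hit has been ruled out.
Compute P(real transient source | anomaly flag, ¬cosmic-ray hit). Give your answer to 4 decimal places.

Under noisy-OR, P(anomaly flag | causes) = 1 − (1−0.026)·∏(1−qᵢ) over the active causes.
P(anomaly flag | ¬cosmic-ray hit) = 0.026·0.963·0.691 + 0.55196·0.963·0.309 + 0.84416·0.037·0.691 + 0.928314·0.037·0.309 = 0.017301 + 0.164245 + 0.021583 + 0.010613 = 0.213742
The real transient source-present share is 0.164245 + 0.010613 = 0.174858.
P(real transient source | anomaly flag, ¬cosmic-ray hit) = 0.174858 / 0.213742 ≈ 0.8181

P(real transient source | anomaly flag, ¬cosmic-ray hit) ≈ 0.8181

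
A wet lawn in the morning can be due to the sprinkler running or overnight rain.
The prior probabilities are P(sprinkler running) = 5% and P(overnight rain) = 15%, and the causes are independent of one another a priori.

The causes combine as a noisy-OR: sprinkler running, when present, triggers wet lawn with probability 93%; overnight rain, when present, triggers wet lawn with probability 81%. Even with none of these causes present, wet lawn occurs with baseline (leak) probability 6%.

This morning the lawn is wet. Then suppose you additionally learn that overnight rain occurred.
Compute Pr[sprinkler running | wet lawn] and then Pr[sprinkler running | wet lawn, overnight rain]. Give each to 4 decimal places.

Under noisy-OR, P(wet lawn | causes) = 1 − (1−0.06)·∏(1−qᵢ) over the active causes.
Weight on sprinkler running=true, given the evidence: 0.039704 + 0.007406 = 0.047110
Normalizer over all consistent configurations: 0.06·0.95·0.85 + 0.8214·0.95·0.15 + 0.9342·0.05·0.85 + 0.987498·0.05·0.15 = 0.212609
Posterior = 0.047110 / 0.212609 ≈ 0.2216

Now condition on the additional information:
P(wet lawn | overnight rain) = 0.8214·0.95 + 0.987498·0.05 = 0.780330 + 0.049375 = 0.829705
Restricting to configurations with sprinkler running present: 0.987498·0.05 = 0.049375.
Hence the posterior is 0.049375/0.829705 ≈ 0.0595.

Pr[sprinkler running | wet lawn] ≈ 0.2216; Pr[sprinkler running | wet lawn, overnight rain] ≈ 0.0595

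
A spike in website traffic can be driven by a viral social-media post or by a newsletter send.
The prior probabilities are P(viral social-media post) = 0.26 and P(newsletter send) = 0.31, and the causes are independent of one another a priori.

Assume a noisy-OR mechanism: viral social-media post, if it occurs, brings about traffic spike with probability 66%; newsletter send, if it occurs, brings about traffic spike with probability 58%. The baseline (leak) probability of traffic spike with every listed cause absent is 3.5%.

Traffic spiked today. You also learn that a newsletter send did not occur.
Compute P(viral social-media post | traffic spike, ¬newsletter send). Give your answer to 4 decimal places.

P(viral social-media post | traffic spike, ¬newsletter send) ≈ 0.8709

Under noisy-OR, P(traffic spike | causes) = 1 − (1−0.035)·∏(1−qᵢ) over the active causes.
P(traffic spike | ¬newsletter send) = 0.035·0.74 + 0.6719·0.26 = 0.025900 + 0.174694 = 0.200594
The viral social-media post-present share is 0.6719·0.26 = 0.174694.
P(viral social-media post | traffic spike, ¬newsletter send) = 0.174694 / 0.200594 ≈ 0.8709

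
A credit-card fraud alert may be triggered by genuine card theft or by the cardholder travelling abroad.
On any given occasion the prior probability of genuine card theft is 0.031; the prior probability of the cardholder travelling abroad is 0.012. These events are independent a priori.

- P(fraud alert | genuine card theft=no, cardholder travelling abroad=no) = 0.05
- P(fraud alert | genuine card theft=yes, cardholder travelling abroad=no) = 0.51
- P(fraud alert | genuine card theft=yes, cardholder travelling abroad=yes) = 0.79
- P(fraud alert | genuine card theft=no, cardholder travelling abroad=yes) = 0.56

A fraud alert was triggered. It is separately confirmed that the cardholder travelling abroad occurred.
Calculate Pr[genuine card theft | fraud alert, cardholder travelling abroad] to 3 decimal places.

Weight on genuine card theft=true, given the evidence: 0.79·0.031 = 0.024490
The normalizing constant is 0.56·0.969 + 0.79·0.031 = 0.567130
P(genuine card theft | fraud alert, cardholder travelling abroad) = 0.024490/0.567130 ≈ 0.043

Pr[genuine card theft | fraud alert, cardholder travelling abroad] ≈ 0.043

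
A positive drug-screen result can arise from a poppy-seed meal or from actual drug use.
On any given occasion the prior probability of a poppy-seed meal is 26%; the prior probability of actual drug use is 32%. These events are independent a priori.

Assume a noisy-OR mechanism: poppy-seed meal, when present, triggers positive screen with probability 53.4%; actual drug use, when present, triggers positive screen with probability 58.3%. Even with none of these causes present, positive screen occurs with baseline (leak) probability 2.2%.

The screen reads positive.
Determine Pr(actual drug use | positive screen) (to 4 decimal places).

Pr(actual drug use | positive screen) ≈ 0.6593

Under noisy-OR, P(positive screen | causes) = 1 − (1−0.022)·∏(1−qᵢ) over the active causes.
By total probability over the 4 (poppy-seed meal, actual drug use) configurations:
  P(positive screen) = 0.022*0.74*0.68 + 0.592174*0.74*0.32 + 0.544252*0.26*0.68 + 0.809953*0.26*0.32
        = 0.011070 + 0.140227 + 0.096224 + 0.067388 = 0.314909
The terms with actual drug use present sum to 0.207615, so
  P(actual drug use | positive screen) = 0.207615 / 0.314909 ≈ 0.6593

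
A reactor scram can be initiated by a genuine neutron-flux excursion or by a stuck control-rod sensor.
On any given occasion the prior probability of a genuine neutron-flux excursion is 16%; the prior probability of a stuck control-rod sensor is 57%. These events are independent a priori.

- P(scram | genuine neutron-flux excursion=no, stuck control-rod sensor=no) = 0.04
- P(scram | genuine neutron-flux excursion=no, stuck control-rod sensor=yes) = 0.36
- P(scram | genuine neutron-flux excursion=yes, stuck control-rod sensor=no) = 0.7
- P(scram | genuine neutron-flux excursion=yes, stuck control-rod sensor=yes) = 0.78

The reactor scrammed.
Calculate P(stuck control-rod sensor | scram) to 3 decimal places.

P(scram) = 0.04*0.84*0.43 + 0.36*0.84*0.57 + 0.7*0.16*0.43 + 0.78*0.16*0.57 = 0.014448 + 0.172368 + 0.048160 + 0.071136 = 0.306112
The stuck control-rod sensor-present share is 0.172368 + 0.071136 = 0.243504.
Hence the posterior is 0.243504/0.306112 ≈ 0.795.

P(stuck control-rod sensor | scram) ≈ 0.795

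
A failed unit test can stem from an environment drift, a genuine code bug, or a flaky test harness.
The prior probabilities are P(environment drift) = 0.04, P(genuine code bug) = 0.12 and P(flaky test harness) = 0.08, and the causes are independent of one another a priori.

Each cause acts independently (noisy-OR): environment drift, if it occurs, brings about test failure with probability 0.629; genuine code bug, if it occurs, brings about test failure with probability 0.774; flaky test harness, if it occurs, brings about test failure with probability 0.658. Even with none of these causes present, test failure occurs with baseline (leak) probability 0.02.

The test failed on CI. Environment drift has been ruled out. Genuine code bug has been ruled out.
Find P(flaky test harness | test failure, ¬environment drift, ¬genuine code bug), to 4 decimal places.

P(flaky test harness | test failure, ¬environment drift, ¬genuine code bug) ≈ 0.7430

Under noisy-OR, P(test failure | causes) = 1 − (1−0.02)·∏(1−qᵢ) over the active causes.
P(test failure | ¬environment drift, ¬genuine code bug) = 0.02·0.92 + 0.66484·0.08 = 0.018400 + 0.053187 = 0.071587
The flaky test harness-present share is 0.66484·0.08 = 0.053187.
P(flaky test harness | test failure, ¬environment drift, ¬genuine code bug) = 0.053187 / 0.071587 ≈ 0.7430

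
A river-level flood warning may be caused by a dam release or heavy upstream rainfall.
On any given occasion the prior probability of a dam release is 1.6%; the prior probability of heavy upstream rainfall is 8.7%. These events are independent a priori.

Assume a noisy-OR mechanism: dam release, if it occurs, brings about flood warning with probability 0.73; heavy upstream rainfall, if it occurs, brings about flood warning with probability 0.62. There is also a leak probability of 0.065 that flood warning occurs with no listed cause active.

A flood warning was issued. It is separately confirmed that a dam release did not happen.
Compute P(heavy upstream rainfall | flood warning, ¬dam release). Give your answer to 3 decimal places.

P(heavy upstream rainfall | flood warning, ¬dam release) ≈ 0.486

Under noisy-OR, P(flood warning | causes) = 1 − (1−0.065)·∏(1−qᵢ) over the active causes.
For the numerator, keep only heavy upstream rainfall=true terms: 0.6447×0.087 = 0.056089
Normalizer over all consistent configurations: 0.065×0.913 + 0.6447×0.087 = 0.115434
P(heavy upstream rainfall | flood warning, ¬dam release) = 0.056089/0.115434 ≈ 0.486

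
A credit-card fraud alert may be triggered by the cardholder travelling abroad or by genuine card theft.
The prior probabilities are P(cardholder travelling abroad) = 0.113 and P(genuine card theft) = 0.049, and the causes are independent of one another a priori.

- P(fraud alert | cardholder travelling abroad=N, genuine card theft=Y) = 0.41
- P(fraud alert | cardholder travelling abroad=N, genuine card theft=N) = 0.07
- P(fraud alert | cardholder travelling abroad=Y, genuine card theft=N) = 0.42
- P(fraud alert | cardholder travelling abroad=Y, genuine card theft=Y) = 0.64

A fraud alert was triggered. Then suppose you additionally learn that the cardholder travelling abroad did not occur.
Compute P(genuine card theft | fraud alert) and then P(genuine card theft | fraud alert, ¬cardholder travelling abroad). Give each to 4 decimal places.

For the numerator, keep only genuine card theft=true terms: 0.017820 + 0.003544 = 0.021364
The normalizing constant is 0.07·0.887·0.951 + 0.41·0.887·0.049 + 0.42·0.113·0.951 + 0.64·0.113·0.049 = 0.125546
P(genuine card theft | fraud alert) = 0.021364/0.125546 ≈ 0.1702

With the extra evidence:
P(fraud alert | ¬cardholder travelling abroad) = 0.07×0.951 + 0.41×0.049 = 0.066570 + 0.020090 = 0.086660
Of this, 0.020090 comes from 0.41×0.049 (the genuine card theft=true cases).
Hence the posterior is 0.020090/0.086660 ≈ 0.2318.
With cardholder travelling abroad excluded, genuine card theft must carry more of the explanatory weight for the fraud alert.

P(genuine card theft | fraud alert) ≈ 0.1702; P(genuine card theft | fraud alert, ¬cardholder travelling abroad) ≈ 0.2318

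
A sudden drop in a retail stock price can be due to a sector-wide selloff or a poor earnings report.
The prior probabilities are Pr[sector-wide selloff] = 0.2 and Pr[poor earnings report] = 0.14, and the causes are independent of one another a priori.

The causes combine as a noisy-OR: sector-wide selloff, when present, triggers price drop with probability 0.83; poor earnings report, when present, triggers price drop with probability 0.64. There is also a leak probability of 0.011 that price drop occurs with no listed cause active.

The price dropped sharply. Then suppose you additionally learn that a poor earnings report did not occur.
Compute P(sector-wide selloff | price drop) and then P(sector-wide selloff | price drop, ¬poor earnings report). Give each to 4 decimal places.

P(sector-wide selloff | price drop) ≈ 0.6801; P(sector-wide selloff | price drop, ¬poor earnings report) ≈ 0.9498

Under noisy-OR, P(price drop | causes) = 1 − (1−0.011)·∏(1−qᵢ) over the active causes.
P(price drop) = 0.011*0.8*0.86 + 0.64396*0.8*0.14 + 0.83187*0.2*0.86 + 0.939473*0.2*0.14 = 0.007568 + 0.072124 + 0.143082 + 0.026305 = 0.249079
The sector-wide selloff-present share is 0.143082 + 0.026305 = 0.169387.
So P(sector-wide selloff | price drop) = 0.169387/0.249079 ≈ 0.6801.

With the extra evidence:
Sum P(price drop|·) weighted by the priors over both values of sector-wide selloff:
  P(price drop | ¬poor earnings report) = 0.011*0.8 + 0.83187*0.2
        = 0.008800 + 0.166374 = 0.175174
Configurations with sector-wide selloff contribute 0.166374, so
  P(sector-wide selloff | price drop, ¬poor earnings report) = 0.166374 / 0.175174 ≈ 0.9498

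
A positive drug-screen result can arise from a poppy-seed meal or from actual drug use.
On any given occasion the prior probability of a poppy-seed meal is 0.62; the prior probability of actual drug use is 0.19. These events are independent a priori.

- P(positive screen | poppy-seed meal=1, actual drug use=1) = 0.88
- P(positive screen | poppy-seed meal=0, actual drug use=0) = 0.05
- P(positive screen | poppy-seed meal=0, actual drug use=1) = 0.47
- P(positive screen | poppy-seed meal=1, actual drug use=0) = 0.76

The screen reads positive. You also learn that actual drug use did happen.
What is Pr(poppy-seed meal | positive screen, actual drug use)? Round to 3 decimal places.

Pr(poppy-seed meal | positive screen, actual drug use) ≈ 0.753

Weight on poppy-seed meal=true, given the evidence: 0.88·0.62 = 0.545600
Denominator P(positive screen | actual drug use): 0.47·0.38 + 0.88·0.62 = 0.724200
Posterior = 0.545600 / 0.724200 ≈ 0.753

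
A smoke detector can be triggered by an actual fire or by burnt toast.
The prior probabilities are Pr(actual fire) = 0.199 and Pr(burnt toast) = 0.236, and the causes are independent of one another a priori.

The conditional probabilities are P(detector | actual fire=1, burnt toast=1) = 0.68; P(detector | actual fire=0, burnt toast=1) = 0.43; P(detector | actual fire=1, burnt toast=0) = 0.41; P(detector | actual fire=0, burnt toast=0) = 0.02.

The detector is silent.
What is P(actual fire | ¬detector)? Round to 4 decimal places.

P(actual fire | ¬detector) ≈ 0.1289

Sum P(¬detector|·) weighted by the priors over the 4 (actual fire, burnt toast) configurations:
  P(¬detector) = 0.98·0.801·0.764 + 0.57·0.801·0.236 + 0.59·0.199·0.764 + 0.32·0.199·0.236
        = 0.599725 + 0.107751 + 0.089701 + 0.015028 = 0.812205
Configurations with actual fire contribute 0.104729, so
  P(actual fire | ¬detector) = 0.104729 / 0.812205 ≈ 0.1289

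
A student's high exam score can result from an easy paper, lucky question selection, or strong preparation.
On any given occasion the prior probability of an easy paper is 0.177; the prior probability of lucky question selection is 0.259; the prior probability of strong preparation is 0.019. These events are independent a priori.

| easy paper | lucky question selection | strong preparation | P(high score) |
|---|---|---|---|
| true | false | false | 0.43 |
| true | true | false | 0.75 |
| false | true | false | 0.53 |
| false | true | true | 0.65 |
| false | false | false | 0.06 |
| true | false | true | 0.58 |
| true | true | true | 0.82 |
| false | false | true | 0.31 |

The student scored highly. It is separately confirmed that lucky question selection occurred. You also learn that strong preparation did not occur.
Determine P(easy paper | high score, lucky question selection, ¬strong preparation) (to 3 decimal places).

P(easy paper | high score, lucky question selection, ¬strong preparation) ≈ 0.233

Sum P(high score|·) weighted by the priors over both values of easy paper:
  P(high score | lucky question selection, ¬strong preparation) = 0.53×0.823 + 0.75×0.177
        = 0.436190 + 0.132750 = 0.568940
Keeping only the easy paper-present terms gives 0.132750, so
  P(easy paper | high score, lucky question selection, ¬strong preparation) = 0.132750 / 0.568940 ≈ 0.233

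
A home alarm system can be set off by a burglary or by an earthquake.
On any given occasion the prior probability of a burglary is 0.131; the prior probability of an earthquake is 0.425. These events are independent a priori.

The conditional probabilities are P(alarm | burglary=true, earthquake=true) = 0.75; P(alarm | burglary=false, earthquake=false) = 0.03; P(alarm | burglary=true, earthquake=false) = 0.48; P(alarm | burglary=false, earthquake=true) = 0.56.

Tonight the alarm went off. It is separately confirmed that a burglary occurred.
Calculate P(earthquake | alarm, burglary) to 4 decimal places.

P(earthquake | alarm, burglary) ≈ 0.5359

By total probability over both values of earthquake:
  P(alarm | burglary) = 0.48×0.575 + 0.75×0.425
        = 0.276000 + 0.318750 = 0.594750
Configurations with earthquake contribute 0.318750, so
  P(earthquake | alarm, burglary) = 0.318750 / 0.594750 ≈ 0.5359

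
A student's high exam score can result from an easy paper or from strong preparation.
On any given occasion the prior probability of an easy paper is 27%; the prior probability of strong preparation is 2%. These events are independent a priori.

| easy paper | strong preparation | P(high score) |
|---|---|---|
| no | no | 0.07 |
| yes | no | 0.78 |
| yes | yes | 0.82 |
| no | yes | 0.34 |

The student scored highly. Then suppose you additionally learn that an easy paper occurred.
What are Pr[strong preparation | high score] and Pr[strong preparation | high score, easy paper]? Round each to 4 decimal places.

Pr[strong preparation | high score] ≈ 0.0353; Pr[strong preparation | high score, easy paper] ≈ 0.0210

Sum P(high score|·) weighted by the priors over the 4 (easy paper, strong preparation) configurations:
  P(high score) = 0.07×0.73×0.98 + 0.34×0.73×0.02 + 0.78×0.27×0.98 + 0.82×0.27×0.02
        = 0.050078 + 0.004964 + 0.206388 + 0.004428 = 0.265858
Configurations with strong preparation contribute 0.009392, so
  P(strong preparation | high score) = 0.009392 / 0.265858 ≈ 0.0353

With the extra evidence:
P(high score | easy paper) = 0.78*0.98 + 0.82*0.02 = 0.764400 + 0.016400 = 0.780800
The strong preparation-present share is 0.82*0.02 = 0.016400.
P(strong preparation | high score, easy paper) = 0.016400 / 0.780800 ≈ 0.0210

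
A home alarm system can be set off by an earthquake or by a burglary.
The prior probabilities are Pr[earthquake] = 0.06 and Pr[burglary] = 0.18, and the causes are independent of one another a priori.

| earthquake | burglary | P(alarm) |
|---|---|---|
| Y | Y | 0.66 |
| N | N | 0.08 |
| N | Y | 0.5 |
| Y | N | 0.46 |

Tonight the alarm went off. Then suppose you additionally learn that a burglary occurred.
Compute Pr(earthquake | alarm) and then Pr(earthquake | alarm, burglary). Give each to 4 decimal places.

Numerator (weight on configurations with earthquake): 0.022632 + 0.007128 = 0.029760
Normalizer over all consistent configurations: 0.08*0.94*0.82 + 0.5*0.94*0.18 + 0.46*0.06*0.82 + 0.66*0.06*0.18 = 0.176024
Posterior = 0.029760 / 0.176024 ≈ 0.1691

Now condition on the additional information:
For the numerator, keep only earthquake=true terms: 0.66·0.06 = 0.039600
Denominator P(alarm | burglary): 0.5·0.94 + 0.66·0.06 = 0.509600
Posterior = 0.039600 / 0.509600 ≈ 0.0777

Pr(earthquake | alarm) ≈ 0.1691; Pr(earthquake | alarm, burglary) ≈ 0.0777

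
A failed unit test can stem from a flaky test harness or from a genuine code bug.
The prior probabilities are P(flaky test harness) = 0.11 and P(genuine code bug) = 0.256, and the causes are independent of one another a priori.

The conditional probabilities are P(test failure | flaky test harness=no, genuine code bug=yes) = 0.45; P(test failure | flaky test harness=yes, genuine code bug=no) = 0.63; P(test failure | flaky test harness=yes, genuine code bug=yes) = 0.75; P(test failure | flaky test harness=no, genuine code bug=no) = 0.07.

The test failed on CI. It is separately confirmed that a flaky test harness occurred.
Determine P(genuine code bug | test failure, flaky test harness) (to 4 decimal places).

Enumerate both values of genuine code bug and weight by the priors:
  P(test failure | flaky test harness) = 0.63·0.744 + 0.75·0.256
        = 0.468720 + 0.192000 = 0.660720
Configurations with genuine code bug contribute 0.192000, so
  P(genuine code bug | test failure, flaky test harness) = 0.192000 / 0.660720 ≈ 0.2906

P(genuine code bug | test failure, flaky test harness) ≈ 0.2906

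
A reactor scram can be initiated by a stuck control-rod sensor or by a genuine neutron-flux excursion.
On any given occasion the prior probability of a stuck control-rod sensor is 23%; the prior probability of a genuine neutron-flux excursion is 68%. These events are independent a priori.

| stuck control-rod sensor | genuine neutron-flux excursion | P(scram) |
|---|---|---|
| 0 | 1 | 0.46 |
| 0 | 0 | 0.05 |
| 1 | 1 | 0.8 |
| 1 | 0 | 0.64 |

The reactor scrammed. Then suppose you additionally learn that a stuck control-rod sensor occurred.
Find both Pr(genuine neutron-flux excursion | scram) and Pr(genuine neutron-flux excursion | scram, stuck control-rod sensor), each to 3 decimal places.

Enumerate the 4 (stuck control-rod sensor, genuine neutron-flux excursion) configurations and weight by the priors:
  P(scram) = 0.05·0.77·0.32 + 0.46·0.77·0.68 + 0.64·0.23·0.32 + 0.8·0.23·0.68
        = 0.012320 + 0.240856 + 0.047104 + 0.125120 = 0.425400
The terms with genuine neutron-flux excursion present sum to 0.365976, so
  P(genuine neutron-flux excursion | scram) = 0.365976 / 0.425400 ≈ 0.860

Now condition on the additional information:
Weight on genuine neutron-flux excursion=true, given the evidence: 0.8×0.68 = 0.544000
The normalizing constant is 0.64×0.32 + 0.8×0.68 = 0.748800
P(genuine neutron-flux excursion | scram, stuck control-rod sensor) = 0.544000/0.748800 ≈ 0.726
Conditioning on stuck control-rod sensor lowers the posterior on genuine neutron-flux excursion: the classic explaining-away effect in a common-effect structure.

Pr(genuine neutron-flux excursion | scram) ≈ 0.860; Pr(genuine neutron-flux excursion | scram, stuck control-rod sensor) ≈ 0.726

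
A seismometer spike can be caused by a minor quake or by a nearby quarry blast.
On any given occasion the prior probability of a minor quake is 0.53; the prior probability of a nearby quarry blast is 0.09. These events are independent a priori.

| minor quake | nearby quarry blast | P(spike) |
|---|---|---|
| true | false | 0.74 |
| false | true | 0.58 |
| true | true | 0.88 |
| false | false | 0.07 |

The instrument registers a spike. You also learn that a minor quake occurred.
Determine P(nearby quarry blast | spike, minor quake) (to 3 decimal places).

P(nearby quarry blast | spike, minor quake) ≈ 0.105

P(spike | minor quake) = 0.74·0.91 + 0.88·0.09 = 0.673400 + 0.079200 = 0.752600
The nearby quarry blast-present share is 0.88·0.09 = 0.079200.
P(nearby quarry blast | spike, minor quake) = 0.079200 / 0.752600 ≈ 0.105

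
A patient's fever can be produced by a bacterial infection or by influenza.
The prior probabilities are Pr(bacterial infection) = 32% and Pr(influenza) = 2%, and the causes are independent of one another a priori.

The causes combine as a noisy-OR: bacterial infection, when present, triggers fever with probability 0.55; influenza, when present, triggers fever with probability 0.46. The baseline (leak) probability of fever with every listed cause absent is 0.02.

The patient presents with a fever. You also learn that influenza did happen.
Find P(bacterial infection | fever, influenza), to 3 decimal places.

Under noisy-OR, P(fever | causes) = 1 − (1−0.02)·∏(1−qᵢ) over the active causes.
Enumerate both values of bacterial infection and weight by the priors:
  P(fever | influenza) = 0.4708×0.68 + 0.76186×0.32
        = 0.320144 + 0.243795 = 0.563939
Keeping only the bacterial infection-present terms gives 0.243795, so
  P(bacterial infection | fever, influenza) = 0.243795 / 0.563939 ≈ 0.432

P(bacterial infection | fever, influenza) ≈ 0.432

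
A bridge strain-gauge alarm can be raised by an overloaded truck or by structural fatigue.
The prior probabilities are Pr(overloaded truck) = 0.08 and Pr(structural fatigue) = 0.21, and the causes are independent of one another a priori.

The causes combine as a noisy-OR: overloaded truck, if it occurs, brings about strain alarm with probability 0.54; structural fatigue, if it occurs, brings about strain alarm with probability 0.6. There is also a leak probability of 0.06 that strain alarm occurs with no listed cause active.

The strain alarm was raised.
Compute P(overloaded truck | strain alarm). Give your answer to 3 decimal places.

P(overloaded truck | strain alarm) ≈ 0.233

Under noisy-OR, P(strain alarm | causes) = 1 − (1−0.06)·∏(1−qᵢ) over the active causes.
Numerator (weight on configurations with overloaded truck): 0.035872 + 0.013894 = 0.049766
The normalizing constant is 0.06×0.92×0.79 + 0.624×0.92×0.21 + 0.5676×0.08×0.79 + 0.82704×0.08×0.21 = 0.213931
Posterior = 0.049766 / 0.213931 ≈ 0.233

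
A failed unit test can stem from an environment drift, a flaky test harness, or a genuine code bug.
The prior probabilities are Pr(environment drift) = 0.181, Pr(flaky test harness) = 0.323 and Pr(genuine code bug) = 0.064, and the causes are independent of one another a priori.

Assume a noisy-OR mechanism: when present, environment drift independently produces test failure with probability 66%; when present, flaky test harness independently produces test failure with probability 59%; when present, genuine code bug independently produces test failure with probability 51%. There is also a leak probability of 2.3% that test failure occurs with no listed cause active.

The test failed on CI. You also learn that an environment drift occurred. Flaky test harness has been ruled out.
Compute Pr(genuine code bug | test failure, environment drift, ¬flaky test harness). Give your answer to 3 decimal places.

Pr(genuine code bug | test failure, environment drift, ¬flaky test harness) ≈ 0.079

Under noisy-OR, P(test failure | causes) = 1 − (1−0.023)·∏(1−qᵢ) over the active causes.
P(test failure | environment drift, ¬flaky test harness) = 0.66782×0.936 + 0.837232×0.064 = 0.625080 + 0.053583 = 0.678663
The genuine code bug-present share is 0.837232×0.064 = 0.053583.
So P(genuine code bug | test failure, environment drift, ¬flaky test harness) = 0.053583/0.678663 ≈ 0.079.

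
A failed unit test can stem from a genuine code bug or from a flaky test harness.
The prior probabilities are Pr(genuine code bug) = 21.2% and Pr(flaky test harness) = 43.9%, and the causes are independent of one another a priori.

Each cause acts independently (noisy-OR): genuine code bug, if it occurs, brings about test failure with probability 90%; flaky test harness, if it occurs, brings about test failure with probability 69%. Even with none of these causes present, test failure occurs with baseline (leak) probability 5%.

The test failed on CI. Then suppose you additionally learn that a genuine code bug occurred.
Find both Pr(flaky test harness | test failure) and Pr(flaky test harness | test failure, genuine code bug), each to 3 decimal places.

Under noisy-OR, P(test failure | causes) = 1 − (1−0.05)·∏(1−qᵢ) over the active causes.
For the numerator, keep only flaky test harness=true terms: 0.244055 + 0.090327 = 0.334382
Normalizer over all consistent configurations: 0.05×0.788×0.561 + 0.7055×0.788×0.439 + 0.905×0.212×0.561 + 0.97055×0.212×0.439 = 0.464118
P(flaky test harness | test failure) = 0.334382/0.464118 ≈ 0.720

Now condition on the additional information:
Weight on flaky test harness=true, given the evidence: 0.97055×0.439 = 0.426071
Denominator P(test failure | genuine code bug): 0.905×0.561 + 0.97055×0.439 = 0.933776
P(flaky test harness | test failure, genuine code bug) = 0.426071/0.933776 ≈ 0.456

Pr(flaky test harness | test failure) ≈ 0.720; Pr(flaky test harness | test failure, genuine code bug) ≈ 0.456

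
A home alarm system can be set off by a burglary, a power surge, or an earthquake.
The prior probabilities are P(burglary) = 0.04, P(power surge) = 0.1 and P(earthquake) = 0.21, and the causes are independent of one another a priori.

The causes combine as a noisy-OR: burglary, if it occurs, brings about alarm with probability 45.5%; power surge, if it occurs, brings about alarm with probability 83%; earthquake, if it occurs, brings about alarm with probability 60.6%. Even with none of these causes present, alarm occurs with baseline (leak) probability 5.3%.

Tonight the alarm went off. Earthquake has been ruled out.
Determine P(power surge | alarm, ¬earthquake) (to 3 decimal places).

P(power surge | alarm, ¬earthquake) ≈ 0.571

Under noisy-OR, P(alarm | causes) = 1 − (1−0.053)·∏(1−qᵢ) over the active causes.
Enumerate the 4 (burglary, power surge) configurations and weight by the priors:
  P(alarm | ¬earthquake) = 0.053·0.96·0.9 + 0.83901·0.96·0.1 + 0.483885·0.04·0.9 + 0.91226·0.04·0.1
        = 0.045792 + 0.080545 + 0.017420 + 0.003649 = 0.147406
The terms with power surge present sum to 0.084194, so
  P(power surge | alarm, ¬earthquake) = 0.084194 / 0.147406 ≈ 0.571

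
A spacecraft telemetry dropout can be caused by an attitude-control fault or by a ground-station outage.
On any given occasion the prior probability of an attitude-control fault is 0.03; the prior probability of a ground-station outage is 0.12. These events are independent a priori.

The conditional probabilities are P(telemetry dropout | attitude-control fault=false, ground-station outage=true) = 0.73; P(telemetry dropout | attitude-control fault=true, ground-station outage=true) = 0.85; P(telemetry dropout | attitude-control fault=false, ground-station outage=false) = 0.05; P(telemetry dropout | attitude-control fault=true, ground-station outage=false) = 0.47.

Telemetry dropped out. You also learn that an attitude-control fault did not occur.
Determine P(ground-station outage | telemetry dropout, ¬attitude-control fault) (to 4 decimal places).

For the numerator, keep only ground-station outage=true terms: 0.73×0.12 = 0.087600
The normalizing constant is 0.05×0.88 + 0.73×0.12 = 0.131600
P(ground-station outage | telemetry dropout, ¬attitude-control fault) = 0.087600/0.131600 ≈ 0.6657

P(ground-station outage | telemetry dropout, ¬attitude-control fault) ≈ 0.6657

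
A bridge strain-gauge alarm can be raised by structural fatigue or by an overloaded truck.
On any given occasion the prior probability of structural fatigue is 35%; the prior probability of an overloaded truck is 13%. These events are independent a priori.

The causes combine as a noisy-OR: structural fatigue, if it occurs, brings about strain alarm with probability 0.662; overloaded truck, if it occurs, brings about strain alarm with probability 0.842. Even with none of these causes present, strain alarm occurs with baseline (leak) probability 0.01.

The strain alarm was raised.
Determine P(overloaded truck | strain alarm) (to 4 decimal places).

P(overloaded truck | strain alarm) ≈ 0.3545

Under noisy-OR, P(strain alarm | causes) = 1 − (1−0.01)·∏(1−qᵢ) over the active causes.
Sum P(strain alarm|·) weighted by the priors over the 4 (structural fatigue, overloaded truck) configurations:
  P(strain alarm) = 0.01*0.65*0.87 + 0.84358*0.65*0.13 + 0.66538*0.35*0.87 + 0.94713*0.35*0.13
        = 0.005655 + 0.071283 + 0.202608 + 0.043094 = 0.322640
Configurations with overloaded truck contribute 0.114377, so
  P(overloaded truck | strain alarm) = 0.114377 / 0.322640 ≈ 0.3545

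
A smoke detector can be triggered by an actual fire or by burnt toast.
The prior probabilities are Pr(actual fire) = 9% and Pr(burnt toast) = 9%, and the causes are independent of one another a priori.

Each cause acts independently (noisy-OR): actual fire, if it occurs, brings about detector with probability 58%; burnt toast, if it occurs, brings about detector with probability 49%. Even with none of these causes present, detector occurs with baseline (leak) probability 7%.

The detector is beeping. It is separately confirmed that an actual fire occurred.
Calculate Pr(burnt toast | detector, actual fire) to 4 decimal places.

Under noisy-OR, P(detector | causes) = 1 − (1−0.07)·∏(1−qᵢ) over the active causes.
Weight on burnt toast=true, given the evidence: 0.800794*0.09 = 0.072071
The normalizing constant is 0.6094*0.91 + 0.800794*0.09 = 0.626625
Posterior = 0.072071 / 0.626625 ≈ 0.1150

Pr(burnt toast | detector, actual fire) ≈ 0.1150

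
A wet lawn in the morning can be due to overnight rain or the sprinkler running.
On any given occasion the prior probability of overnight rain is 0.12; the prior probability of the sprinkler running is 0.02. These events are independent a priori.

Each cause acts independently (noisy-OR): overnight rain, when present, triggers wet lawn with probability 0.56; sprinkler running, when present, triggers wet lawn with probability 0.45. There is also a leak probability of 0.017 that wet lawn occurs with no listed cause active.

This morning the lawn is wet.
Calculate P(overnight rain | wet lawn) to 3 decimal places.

P(overnight rain | wet lawn) ≈ 0.751

Under noisy-OR, P(wet lawn | causes) = 1 − (1−0.017)·∏(1−qᵢ) over the active causes.
Sum P(wet lawn|·) weighted by the priors over the 4 (overnight rain, sprinkler running) configurations:
  P(wet lawn) = 0.017×0.88×0.98 + 0.45935×0.88×0.02 + 0.56748×0.12×0.98 + 0.762114×0.12×0.02
        = 0.014661 + 0.008085 + 0.066736 + 0.001829 = 0.091311
Configurations with overnight rain contribute 0.068565, so
  P(overnight rain | wet lawn) = 0.068565 / 0.091311 ≈ 0.751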